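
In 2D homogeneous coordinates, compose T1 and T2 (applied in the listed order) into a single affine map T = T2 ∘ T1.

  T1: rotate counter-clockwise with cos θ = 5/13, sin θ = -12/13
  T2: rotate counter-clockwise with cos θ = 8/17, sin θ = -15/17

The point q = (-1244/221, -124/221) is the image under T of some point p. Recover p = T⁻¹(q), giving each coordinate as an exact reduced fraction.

T1 = [5/13 12/13 0; -12/13 5/13 0; 0 0 1]
T2·T1 = [-140/221 171/221 0; -171/221 -140/221 0; 0 0 1]
det M = 1; M⁻¹ = [-140/221 -171/221 0; 171/221 -140/221 0; 0 0 1]
M⁻¹ · (-1244/221, -124/221)ᵀ = (4, -4)ᵀ

p = (4, -4)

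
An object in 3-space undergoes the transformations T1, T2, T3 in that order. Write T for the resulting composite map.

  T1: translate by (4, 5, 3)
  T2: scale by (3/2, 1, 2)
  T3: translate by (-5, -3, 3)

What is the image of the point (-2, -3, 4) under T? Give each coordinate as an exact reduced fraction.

T1 translate by (4, 5, 3): (-2, -3, 4) → (2, 2, 7)
T2 scale by (3/2, 1, 2): (2, 2, 7) → (3, 2, 14)
T3 translate by (-5, -3, 3): (3, 2, 14) → (-2, -1, 17)

T(p) = (-2, -1, 17)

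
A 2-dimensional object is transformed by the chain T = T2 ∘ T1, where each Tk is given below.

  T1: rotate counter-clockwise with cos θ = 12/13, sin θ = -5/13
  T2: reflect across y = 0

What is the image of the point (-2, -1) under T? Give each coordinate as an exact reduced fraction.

T1 rotate counter-clockwise with cos θ = 12/13, sin θ = -5/13: (-2, -1) → (-29/13, -2/13)
T2 reflect across y = 0: (-29/13, -2/13) → (-29/13, 2/13)

T(p) = (-29/13, 2/13)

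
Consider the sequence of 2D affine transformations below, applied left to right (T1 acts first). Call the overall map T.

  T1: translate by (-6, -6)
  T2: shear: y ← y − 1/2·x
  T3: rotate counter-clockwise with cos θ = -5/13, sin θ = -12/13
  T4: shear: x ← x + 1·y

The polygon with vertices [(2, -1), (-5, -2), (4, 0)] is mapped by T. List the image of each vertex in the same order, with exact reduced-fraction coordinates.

image vertices: (33/13, 73/13), (339/26, 289/26), (-1/13, 49/13)

T1 translate by (-6, -6): (2, -1) → (-4, -7); (-5, -2) → (-11, -8); (4, 0) → (-2, -6)
T2 shear: y ← y − 1/2·x: (-4, -7) → (-4, -5); (-11, -8) → (-11, -5/2); (-2, -6) → (-2, -5)
T3 rotate counter-clockwise with cos θ = -5/13, sin θ = -12/13: (-4, -5) → (-40/13, 73/13); (-11, -5/2) → (25/13, 289/26); (-2, -5) → (-50/13, 49/13)
T4 shear: x ← x + 1·y: (-40/13, 73/13) → (33/13, 73/13); (25/13, 289/26) → (339/26, 289/26); (-50/13, 49/13) → (-1/13, 49/13)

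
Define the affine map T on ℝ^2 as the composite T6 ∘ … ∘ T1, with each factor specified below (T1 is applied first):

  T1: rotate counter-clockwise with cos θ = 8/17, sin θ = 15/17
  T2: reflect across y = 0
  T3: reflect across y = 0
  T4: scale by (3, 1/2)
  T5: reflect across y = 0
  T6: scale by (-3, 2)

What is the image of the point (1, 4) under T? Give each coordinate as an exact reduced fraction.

T(p) = (468/17, -47/17)

T1 rotate counter-clockwise with cos θ = 8/17, sin θ = 15/17: (1, 4) → (-52/17, 47/17)
T2 reflect across y = 0: (-52/17, 47/17) → (-52/17, -47/17)
T3 reflect across y = 0: (-52/17, -47/17) → (-52/17, 47/17)
T4 scale by (3, 1/2): (-52/17, 47/17) → (-156/17, 47/34)
T5 reflect across y = 0: (-156/17, 47/34) → (-156/17, -47/34)
T6 scale by (-3, 2): (-156/17, -47/34) → (468/17, -47/17)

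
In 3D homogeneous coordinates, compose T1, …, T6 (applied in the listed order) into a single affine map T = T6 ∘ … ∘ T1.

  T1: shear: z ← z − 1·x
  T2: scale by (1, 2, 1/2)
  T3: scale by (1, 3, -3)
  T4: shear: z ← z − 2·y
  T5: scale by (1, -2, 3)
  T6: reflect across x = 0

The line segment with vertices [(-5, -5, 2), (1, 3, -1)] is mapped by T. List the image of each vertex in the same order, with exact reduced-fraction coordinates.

T1 shear: z ← z − 1·x: (-5, -5, 2) → (-5, -5, 7); (1, 3, -1) → (1, 3, -2)
T2 scale by (1, 2, 1/2): (-5, -5, 7) → (-5, -10, 7/2); (1, 3, -2) → (1, 6, -1)
T3 scale by (1, 3, -3): (-5, -10, 7/2) → (-5, -30, -21/2); (1, 6, -1) → (1, 18, 3)
T4 shear: z ← z − 2·y: (-5, -30, -21/2) → (-5, -30, 99/2); (1, 18, 3) → (1, 18, -33)
T5 scale by (1, -2, 3): (-5, -30, 99/2) → (-5, 60, 297/2); (1, 18, -33) → (1, -36, -99)
T6 reflect across x = 0: (-5, 60, 297/2) → (5, 60, 297/2); (1, -36, -99) → (-1, -36, -99)

image vertices: (5, 60, 297/2), (-1, -36, -99)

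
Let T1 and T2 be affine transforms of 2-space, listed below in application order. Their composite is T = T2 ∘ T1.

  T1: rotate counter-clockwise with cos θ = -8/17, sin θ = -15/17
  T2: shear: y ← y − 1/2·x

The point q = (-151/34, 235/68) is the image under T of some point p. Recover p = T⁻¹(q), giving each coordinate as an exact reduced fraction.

T1 = [-8/17 15/17 0; -15/17 -8/17 0; 0 0 1]
T2·T1 = [-8/17 15/17 0; -11/17 -31/34 0; 0 0 1]
det M = 1; M⁻¹ = [-31/34 -15/17 0; 11/17 -8/17 0; 0 0 1]
M⁻¹ · (-151/34, 235/68)ᵀ = (1, -9/2)ᵀ

p = (1, -9/2)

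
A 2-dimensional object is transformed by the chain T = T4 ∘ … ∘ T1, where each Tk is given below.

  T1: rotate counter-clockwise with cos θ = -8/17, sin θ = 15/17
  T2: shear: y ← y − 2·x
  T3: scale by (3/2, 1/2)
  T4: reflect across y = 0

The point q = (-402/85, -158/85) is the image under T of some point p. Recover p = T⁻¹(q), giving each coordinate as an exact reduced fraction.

p = (-4/5, 4)

T1 = [-8/17 -15/17 0; 15/17 -8/17 0; 0 0 1]
T2·T1 = [-8/17 -15/17 0; 31/17 22/17 0; 0 0 1]
T3·…·T1 = [-12/17 -45/34 0; 31/34 11/17 0; 0 0 1]
T4·…·T1 = [-12/17 -45/34 0; -31/34 -11/17 0; 0 0 1]
det M = -3/4; M⁻¹ = [44/51 -30/17 0; -62/51 16/17 0; 0 0 1]
M⁻¹ · (-402/85, -158/85)ᵀ = (-4/5, 4)ᵀ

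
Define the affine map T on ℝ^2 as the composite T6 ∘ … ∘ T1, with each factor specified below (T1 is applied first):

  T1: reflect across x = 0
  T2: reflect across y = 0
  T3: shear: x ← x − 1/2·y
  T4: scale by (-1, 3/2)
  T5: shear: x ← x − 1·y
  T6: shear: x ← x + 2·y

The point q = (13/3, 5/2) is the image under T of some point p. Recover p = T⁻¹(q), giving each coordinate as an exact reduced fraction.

p = (1, -5/3)

T1 = [-1 0 0; 0 1 0; 0 0 1]
T2·T1 = [-1 0 0; 0 -1 0; 0 0 1]
T3·…·T1 = [-1 1/2 0; 0 -1 0; 0 0 1]
T4·…·T1 = [1 -1/2 0; 0 -3/2 0; 0 0 1]
T5·…·T1 = [1 1 0; 0 -3/2 0; 0 0 1]
T6·…·T1 = [1 -2 0; 0 -3/2 0; 0 0 1]
det M = -3/2; M⁻¹ = [1 -4/3 0; 0 -2/3 0; 0 0 1]
M⁻¹ · (13/3, 5/2)ᵀ = (1, -5/3)ᵀ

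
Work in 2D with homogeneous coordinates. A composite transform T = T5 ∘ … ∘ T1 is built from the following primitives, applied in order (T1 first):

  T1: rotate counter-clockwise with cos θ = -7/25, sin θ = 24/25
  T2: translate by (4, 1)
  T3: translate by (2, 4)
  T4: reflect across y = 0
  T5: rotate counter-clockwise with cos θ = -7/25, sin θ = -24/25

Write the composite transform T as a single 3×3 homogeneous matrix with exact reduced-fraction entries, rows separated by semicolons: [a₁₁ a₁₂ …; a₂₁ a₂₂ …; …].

T1 = [-7/25 -24/25 0; 24/25 -7/25 0; 0 0 1]
T2·T1 = [-7/25 -24/25 4; 24/25 -7/25 1; 0 0 1]
T3·…·T1 = [-7/25 -24/25 6; 24/25 -7/25 5; 0 0 1]
T4·…·T1 = [-7/25 -24/25 6; -24/25 7/25 -5; 0 0 1]
T5·…·T1 = [-527/625 336/625 -162/25; 336/625 527/625 -109/25; 0 0 1]

T = [-527/625 336/625 -162/25; 336/625 527/625 -109/25; 0 0 1]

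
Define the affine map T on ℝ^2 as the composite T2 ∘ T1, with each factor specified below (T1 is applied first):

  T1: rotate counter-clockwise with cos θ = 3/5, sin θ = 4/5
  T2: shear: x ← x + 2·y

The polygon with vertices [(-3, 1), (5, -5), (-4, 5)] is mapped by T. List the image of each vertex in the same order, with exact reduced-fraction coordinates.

T1 rotate counter-clockwise with cos θ = 3/5, sin θ = 4/5: (-3, 1) → (-13/5, -9/5); (5, -5) → (7, 1); (-4, 5) → (-32/5, -1/5)
T2 shear: x ← x + 2·y: (-13/5, -9/5) → (-31/5, -9/5); (7, 1) → (9, 1); (-32/5, -1/5) → (-34/5, -1/5)

image vertices: (-31/5, -9/5), (9, 1), (-34/5, -1/5)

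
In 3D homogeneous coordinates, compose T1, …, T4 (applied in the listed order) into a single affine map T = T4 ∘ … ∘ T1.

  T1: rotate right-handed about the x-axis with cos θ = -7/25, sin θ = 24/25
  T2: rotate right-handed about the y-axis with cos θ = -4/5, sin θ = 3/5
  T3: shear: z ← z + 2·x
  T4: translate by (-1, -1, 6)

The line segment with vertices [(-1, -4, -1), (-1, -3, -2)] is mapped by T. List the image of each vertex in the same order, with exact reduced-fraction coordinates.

T1 rotate right-handed about the x-axis with cos θ = -7/25, sin θ = 24/25: (-1, -4, -1) → (-1, 52/25, -89/25); (-1, -3, -2) → (-1, 69/25, -58/25)
T2 rotate right-handed about the y-axis with cos θ = -4/5, sin θ = 3/5: (-1, 52/25, -89/25) → (-167/125, 52/25, 431/125); (-1, 69/25, -58/25) → (-74/125, 69/25, 307/125)
T3 shear: z ← z + 2·x: (-167/125, 52/25, 431/125) → (-167/125, 52/25, 97/125); (-74/125, 69/25, 307/125) → (-74/125, 69/25, 159/125)
T4 translate by (-1, -1, 6): (-167/125, 52/25, 97/125) → (-292/125, 27/25, 847/125); (-74/125, 69/25, 159/125) → (-199/125, 44/25, 909/125)

image vertices: (-292/125, 27/25, 847/125), (-199/125, 44/25, 909/125)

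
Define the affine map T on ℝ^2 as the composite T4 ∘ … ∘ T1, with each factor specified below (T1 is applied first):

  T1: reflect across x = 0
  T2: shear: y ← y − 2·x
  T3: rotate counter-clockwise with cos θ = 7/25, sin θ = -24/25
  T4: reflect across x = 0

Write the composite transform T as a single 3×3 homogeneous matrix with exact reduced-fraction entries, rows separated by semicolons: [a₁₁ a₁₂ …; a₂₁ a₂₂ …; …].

T = [-41/25 -24/25 0; 38/25 7/25 0; 0 0 1]

T1 = [-1 0 0; 0 1 0; 0 0 1]
T2·T1 = [-1 0 0; 2 1 0; 0 0 1]
T3·…·T1 = [41/25 24/25 0; 38/25 7/25 0; 0 0 1]
T4·…·T1 = [-41/25 -24/25 0; 38/25 7/25 0; 0 0 1]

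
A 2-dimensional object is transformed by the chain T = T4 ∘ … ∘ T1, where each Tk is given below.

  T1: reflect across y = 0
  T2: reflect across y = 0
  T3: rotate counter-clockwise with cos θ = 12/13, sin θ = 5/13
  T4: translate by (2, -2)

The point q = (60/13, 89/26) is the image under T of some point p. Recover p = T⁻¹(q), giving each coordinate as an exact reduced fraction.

p = (9/2, 4)

T1 = [1 0 0; 0 -1 0; 0 0 1]
T2·T1 = [1 0 0; 0 1 0; 0 0 1]
T3·…·T1 = [12/13 -5/13 0; 5/13 12/13 0; 0 0 1]
T4·…·T1 = [12/13 -5/13 2; 5/13 12/13 -2; 0 0 1]
det M = 1; M⁻¹ = [12/13 5/13 -14/13; -5/13 12/13 34/13; 0 0 1]
M⁻¹ · (60/13, 89/26)ᵀ = (9/2, 4)ᵀ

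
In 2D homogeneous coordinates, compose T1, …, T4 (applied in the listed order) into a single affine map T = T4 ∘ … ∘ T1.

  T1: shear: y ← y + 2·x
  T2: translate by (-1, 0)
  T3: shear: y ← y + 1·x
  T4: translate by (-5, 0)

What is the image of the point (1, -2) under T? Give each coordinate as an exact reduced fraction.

T(p) = (-5, 0)

T1 shear: y ← y + 2·x: (1, -2) → (1, 0)
T2 translate by (-1, 0): (1, 0) → (0, 0)
T3 shear: y ← y + 1·x: (0, 0) → (0, 0)
T4 translate by (-5, 0): (0, 0) → (-5, 0)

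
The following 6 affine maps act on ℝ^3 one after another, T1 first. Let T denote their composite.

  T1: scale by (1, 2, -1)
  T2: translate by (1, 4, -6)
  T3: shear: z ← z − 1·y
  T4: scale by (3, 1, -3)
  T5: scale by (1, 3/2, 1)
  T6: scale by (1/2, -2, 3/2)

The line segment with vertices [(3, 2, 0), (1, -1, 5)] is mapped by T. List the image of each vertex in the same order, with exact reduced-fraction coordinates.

image vertices: (6, -24, 63), (3, -6, 117/2)

T1 scale by (1, 2, -1): (3, 2, 0) → (3, 4, 0); (1, -1, 5) → (1, -2, -5)
T2 translate by (1, 4, -6): (3, 4, 0) → (4, 8, -6); (1, -2, -5) → (2, 2, -11)
T3 shear: z ← z − 1·y: (4, 8, -6) → (4, 8, -14); (2, 2, -11) → (2, 2, -13)
T4 scale by (3, 1, -3): (4, 8, -14) → (12, 8, 42); (2, 2, -13) → (6, 2, 39)
T5 scale by (1, 3/2, 1): (12, 8, 42) → (12, 12, 42); (6, 2, 39) → (6, 3, 39)
T6 scale by (1/2, -2, 3/2): (12, 12, 42) → (6, -24, 63); (6, 3, 39) → (3, -6, 117/2)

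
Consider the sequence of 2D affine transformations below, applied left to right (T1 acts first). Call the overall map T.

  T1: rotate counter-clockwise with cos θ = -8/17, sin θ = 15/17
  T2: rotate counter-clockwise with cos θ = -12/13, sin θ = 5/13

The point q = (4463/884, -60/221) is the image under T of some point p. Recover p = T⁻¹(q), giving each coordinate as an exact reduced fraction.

T1 = [-8/17 -15/17 0; 15/17 -8/17 0; 0 0 1]
T2·T1 = [21/221 220/221 0; -220/221 21/221 0; 0 0 1]
det M = 1; M⁻¹ = [21/221 -220/221 0; 220/221 21/221 0; 0 0 1]
M⁻¹ · (4463/884, -60/221)ᵀ = (3/4, 5)ᵀ

p = (3/4, 5)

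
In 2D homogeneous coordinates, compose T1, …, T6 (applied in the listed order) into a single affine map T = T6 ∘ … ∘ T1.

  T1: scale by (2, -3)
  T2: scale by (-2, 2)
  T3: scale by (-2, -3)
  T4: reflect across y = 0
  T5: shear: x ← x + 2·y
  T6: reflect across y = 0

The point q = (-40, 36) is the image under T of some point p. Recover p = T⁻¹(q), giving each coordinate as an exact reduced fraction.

T1 = [2 0 0; 0 -3 0; 0 0 1]
T2·T1 = [-4 0 0; 0 -6 0; 0 0 1]
T3·…·T1 = [8 0 0; 0 18 0; 0 0 1]
T4·…·T1 = [8 0 0; 0 -18 0; 0 0 1]
T5·…·T1 = [8 -36 0; 0 -18 0; 0 0 1]
T6·…·T1 = [8 -36 0; 0 18 0; 0 0 1]
det M = 144; M⁻¹ = [1/8 1/4 0; 0 1/18 0; 0 0 1]
M⁻¹ · (-40, 36)ᵀ = (4, 2)ᵀ

p = (4, 2)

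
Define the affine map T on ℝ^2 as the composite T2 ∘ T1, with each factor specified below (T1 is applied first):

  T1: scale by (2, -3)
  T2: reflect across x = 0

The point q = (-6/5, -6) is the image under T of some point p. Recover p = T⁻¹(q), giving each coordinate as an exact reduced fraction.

T1 = [2 0 0; 0 -3 0; 0 0 1]
T2·T1 = [-2 0 0; 0 -3 0; 0 0 1]
det M = 6; M⁻¹ = [-1/2 0 0; 0 -1/3 0; 0 0 1]
M⁻¹ · (-6/5, -6)ᵀ = (3/5, 2)ᵀ

p = (3/5, 2)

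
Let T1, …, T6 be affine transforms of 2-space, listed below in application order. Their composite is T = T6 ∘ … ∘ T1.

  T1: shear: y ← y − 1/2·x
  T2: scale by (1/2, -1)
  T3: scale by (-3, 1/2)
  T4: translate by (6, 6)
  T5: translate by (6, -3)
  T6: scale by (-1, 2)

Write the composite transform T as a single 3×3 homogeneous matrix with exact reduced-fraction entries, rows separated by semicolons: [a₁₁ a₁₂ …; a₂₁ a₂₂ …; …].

T = [3/2 0 -12; 1/2 -1 6; 0 0 1]

T1 = [1 0 0; -1/2 1 0; 0 0 1]
T2·T1 = [1/2 0 0; 1/2 -1 0; 0 0 1]
T3·…·T1 = [-3/2 0 0; 1/4 -1/2 0; 0 0 1]
T4·…·T1 = [-3/2 0 6; 1/4 -1/2 6; 0 0 1]
T5·…·T1 = [-3/2 0 12; 1/4 -1/2 3; 0 0 1]
T6·…·T1 = [3/2 0 -12; 1/2 -1 6; 0 0 1]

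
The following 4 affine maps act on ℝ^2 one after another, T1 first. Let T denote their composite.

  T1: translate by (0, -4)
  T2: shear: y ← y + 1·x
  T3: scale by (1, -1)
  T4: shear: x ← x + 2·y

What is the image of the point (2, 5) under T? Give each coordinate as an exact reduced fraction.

T(p) = (-4, -3)

T1 translate by (0, -4): (2, 5) → (2, 1)
T2 shear: y ← y + 1·x: (2, 1) → (2, 3)
T3 scale by (1, -1): (2, 3) → (2, -3)
T4 shear: x ← x + 2·y: (2, -3) → (-4, -3)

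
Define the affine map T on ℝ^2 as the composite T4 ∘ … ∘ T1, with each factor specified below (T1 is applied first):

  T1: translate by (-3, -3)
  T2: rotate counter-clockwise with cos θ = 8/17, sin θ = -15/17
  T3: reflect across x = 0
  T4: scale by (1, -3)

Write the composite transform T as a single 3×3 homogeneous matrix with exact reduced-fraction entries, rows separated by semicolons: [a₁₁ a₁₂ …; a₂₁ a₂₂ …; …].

T1 = [1 0 -3; 0 1 -3; 0 0 1]
T2·T1 = [8/17 15/17 -69/17; -15/17 8/17 21/17; 0 0 1]
T3·…·T1 = [-8/17 -15/17 69/17; -15/17 8/17 21/17; 0 0 1]
T4·…·T1 = [-8/17 -15/17 69/17; 45/17 -24/17 -63/17; 0 0 1]

T = [-8/17 -15/17 69/17; 45/17 -24/17 -63/17; 0 0 1]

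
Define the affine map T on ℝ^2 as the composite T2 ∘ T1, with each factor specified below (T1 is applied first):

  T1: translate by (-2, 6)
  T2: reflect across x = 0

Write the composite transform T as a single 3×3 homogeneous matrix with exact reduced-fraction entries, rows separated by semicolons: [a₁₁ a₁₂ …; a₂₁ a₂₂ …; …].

T = [-1 0 2; 0 1 6; 0 0 1]

T1 = [1 0 -2; 0 1 6; 0 0 1]
T2·T1 = [-1 0 2; 0 1 6; 0 0 1]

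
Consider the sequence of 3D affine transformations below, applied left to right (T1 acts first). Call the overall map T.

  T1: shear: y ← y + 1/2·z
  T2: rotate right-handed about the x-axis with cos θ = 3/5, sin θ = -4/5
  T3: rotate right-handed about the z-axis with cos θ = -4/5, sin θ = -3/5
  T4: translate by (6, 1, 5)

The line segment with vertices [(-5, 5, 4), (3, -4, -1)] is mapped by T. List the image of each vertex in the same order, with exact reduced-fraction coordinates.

T1 shear: y ← y + 1/2·z: (-5, 5, 4) → (-5, 7, 4); (3, -4, -1) → (3, -9/2, -1)
T2 rotate right-handed about the x-axis with cos θ = 3/5, sin θ = -4/5: (-5, 7, 4) → (-5, 37/5, -16/5); (3, -9/2, -1) → (3, -7/2, 3)
T3 rotate right-handed about the z-axis with cos θ = -4/5, sin θ = -3/5: (-5, 37/5, -16/5) → (211/25, -73/25, -16/5); (3, -7/2, 3) → (-9/2, 1, 3)
T4 translate by (6, 1, 5): (211/25, -73/25, -16/5) → (361/25, -48/25, 9/5); (-9/2, 1, 3) → (3/2, 2, 8)

image vertices: (361/25, -48/25, 9/5), (3/2, 2, 8)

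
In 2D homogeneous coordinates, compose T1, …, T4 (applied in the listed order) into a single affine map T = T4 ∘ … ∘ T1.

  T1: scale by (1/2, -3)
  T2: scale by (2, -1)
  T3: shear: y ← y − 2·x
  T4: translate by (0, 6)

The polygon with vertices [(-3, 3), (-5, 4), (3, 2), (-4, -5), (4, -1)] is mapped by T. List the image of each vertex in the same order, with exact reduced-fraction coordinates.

T1 scale by (1/2, -3): (-3, 3) → (-3/2, -9); (-5, 4) → (-5/2, -12); (3, 2) → (3/2, -6); (-4, -5) → (-2, 15); (4, -1) → (2, 3)
T2 scale by (2, -1): (-3/2, -9) → (-3, 9); (-5/2, -12) → (-5, 12); (3/2, -6) → (3, 6); (-2, 15) → (-4, -15); (2, 3) → (4, -3)
T3 shear: y ← y − 2·x: (-3, 9) → (-3, 15); (-5, 12) → (-5, 22); (3, 6) → (3, 0); (-4, -15) → (-4, -7); (4, -3) → (4, -11)
T4 translate by (0, 6): (-3, 15) → (-3, 21); (-5, 22) → (-5, 28); (3, 0) → (3, 6); (-4, -7) → (-4, -1); (4, -11) → (4, -5)

image vertices: (-3, 21), (-5, 28), (3, 6), (-4, -1), (4, -5)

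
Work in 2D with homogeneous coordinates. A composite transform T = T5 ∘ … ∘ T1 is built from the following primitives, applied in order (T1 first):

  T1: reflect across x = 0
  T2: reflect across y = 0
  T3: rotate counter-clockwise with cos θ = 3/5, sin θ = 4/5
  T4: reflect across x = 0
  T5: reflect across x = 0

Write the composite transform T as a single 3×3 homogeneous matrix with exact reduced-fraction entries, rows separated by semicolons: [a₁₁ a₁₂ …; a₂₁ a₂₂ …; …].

T = [-3/5 4/5 0; -4/5 -3/5 0; 0 0 1]

T1 = [-1 0 0; 0 1 0; 0 0 1]
T2·T1 = [-1 0 0; 0 -1 0; 0 0 1]
T3·…·T1 = [-3/5 4/5 0; -4/5 -3/5 0; 0 0 1]
T4·…·T1 = [3/5 -4/5 0; -4/5 -3/5 0; 0 0 1]
T5·…·T1 = [-3/5 4/5 0; -4/5 -3/5 0; 0 0 1]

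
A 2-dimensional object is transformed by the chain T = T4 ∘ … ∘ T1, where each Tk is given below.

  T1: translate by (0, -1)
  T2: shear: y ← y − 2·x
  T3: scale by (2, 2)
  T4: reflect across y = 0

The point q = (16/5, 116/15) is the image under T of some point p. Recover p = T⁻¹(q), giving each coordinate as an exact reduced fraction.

p = (8/5, 1/3)

T1 = [1 0 0; 0 1 -1; 0 0 1]
T2·T1 = [1 0 0; -2 1 -1; 0 0 1]
T3·…·T1 = [2 0 0; -4 2 -2; 0 0 1]
T4·…·T1 = [2 0 0; 4 -2 2; 0 0 1]
det M = -4; M⁻¹ = [1/2 0 0; 1 -1/2 1; 0 0 1]
M⁻¹ · (16/5, 116/15)ᵀ = (8/5, 1/3)ᵀ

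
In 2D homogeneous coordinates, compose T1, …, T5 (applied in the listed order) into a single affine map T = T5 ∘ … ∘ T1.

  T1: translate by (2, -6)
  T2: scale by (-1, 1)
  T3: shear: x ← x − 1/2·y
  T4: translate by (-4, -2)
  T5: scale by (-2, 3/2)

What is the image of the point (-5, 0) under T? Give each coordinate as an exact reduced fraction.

T1 translate by (2, -6): (-5, 0) → (-3, -6)
T2 scale by (-1, 1): (-3, -6) → (3, -6)
T3 shear: x ← x − 1/2·y: (3, -6) → (6, -6)
T4 translate by (-4, -2): (6, -6) → (2, -8)
T5 scale by (-2, 3/2): (2, -8) → (-4, -12)

T(p) = (-4, -12)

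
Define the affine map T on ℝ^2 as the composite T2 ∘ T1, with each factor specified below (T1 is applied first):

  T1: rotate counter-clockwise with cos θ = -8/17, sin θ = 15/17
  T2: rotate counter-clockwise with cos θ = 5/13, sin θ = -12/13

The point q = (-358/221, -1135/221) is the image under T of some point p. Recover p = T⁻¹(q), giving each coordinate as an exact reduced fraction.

T1 = [-8/17 -15/17 0; 15/17 -8/17 0; 0 0 1]
T2·T1 = [140/221 -171/221 0; 171/221 140/221 0; 0 0 1]
det M = 1; M⁻¹ = [140/221 171/221 0; -171/221 140/221 0; 0 0 1]
M⁻¹ · (-358/221, -1135/221)ᵀ = (-5, -2)ᵀ

p = (-5, -2)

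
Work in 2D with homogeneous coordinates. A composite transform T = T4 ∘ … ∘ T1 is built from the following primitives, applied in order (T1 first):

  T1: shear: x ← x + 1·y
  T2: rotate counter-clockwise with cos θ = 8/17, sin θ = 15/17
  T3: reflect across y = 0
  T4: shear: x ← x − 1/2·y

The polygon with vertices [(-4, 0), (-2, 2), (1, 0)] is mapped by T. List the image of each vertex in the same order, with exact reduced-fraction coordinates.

image vertices: (-62/17, 60/17), (-22/17, -16/17), (31/34, -15/17)

T1 shear: x ← x + 1·y: (-4, 0) → (-4, 0); (-2, 2) → (0, 2); (1, 0) → (1, 0)
T2 rotate counter-clockwise with cos θ = 8/17, sin θ = 15/17: (-4, 0) → (-32/17, -60/17); (0, 2) → (-30/17, 16/17); (1, 0) → (8/17, 15/17)
T3 reflect across y = 0: (-32/17, -60/17) → (-32/17, 60/17); (-30/17, 16/17) → (-30/17, -16/17); (8/17, 15/17) → (8/17, -15/17)
T4 shear: x ← x − 1/2·y: (-32/17, 60/17) → (-62/17, 60/17); (-30/17, -16/17) → (-22/17, -16/17); (8/17, -15/17) → (31/34, -15/17)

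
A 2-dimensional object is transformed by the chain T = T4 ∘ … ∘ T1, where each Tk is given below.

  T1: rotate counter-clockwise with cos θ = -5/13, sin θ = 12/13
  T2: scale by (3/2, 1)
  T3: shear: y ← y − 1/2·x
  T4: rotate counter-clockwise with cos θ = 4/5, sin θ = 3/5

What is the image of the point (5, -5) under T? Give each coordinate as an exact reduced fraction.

T1 rotate counter-clockwise with cos θ = -5/13, sin θ = 12/13: (5, -5) → (35/13, 85/13)
T2 scale by (3/2, 1): (35/13, 85/13) → (105/26, 85/13)
T3 shear: y ← y − 1/2·x: (105/26, 85/13) → (105/26, 235/52)
T4 rotate counter-clockwise with cos θ = 4/5, sin θ = 3/5: (105/26, 235/52) → (27/52, 157/26)

T(p) = (27/52, 157/26)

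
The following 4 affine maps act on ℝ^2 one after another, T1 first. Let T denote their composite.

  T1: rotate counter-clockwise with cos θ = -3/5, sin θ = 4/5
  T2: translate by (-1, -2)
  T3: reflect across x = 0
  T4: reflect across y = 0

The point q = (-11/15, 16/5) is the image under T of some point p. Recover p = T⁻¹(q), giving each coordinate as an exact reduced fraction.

T1 = [-3/5 -4/5 0; 4/5 -3/5 0; 0 0 1]
T2·T1 = [-3/5 -4/5 -1; 4/5 -3/5 -2; 0 0 1]
T3·…·T1 = [3/5 4/5 1; 4/5 -3/5 -2; 0 0 1]
T4·…·T1 = [3/5 4/5 1; -4/5 3/5 2; 0 0 1]
det M = 1; M⁻¹ = [3/5 -4/5 1; 4/5 3/5 -2; 0 0 1]
M⁻¹ · (-11/15, 16/5)ᵀ = (-2, -2/3)ᵀ

p = (-2, -2/3)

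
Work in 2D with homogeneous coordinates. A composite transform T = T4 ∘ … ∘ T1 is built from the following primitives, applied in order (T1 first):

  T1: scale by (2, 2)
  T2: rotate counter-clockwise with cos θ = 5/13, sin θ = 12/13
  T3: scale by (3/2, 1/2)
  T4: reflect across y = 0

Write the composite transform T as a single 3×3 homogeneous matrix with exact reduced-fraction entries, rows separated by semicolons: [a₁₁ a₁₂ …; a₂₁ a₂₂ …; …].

T = [15/13 -36/13 0; -12/13 -5/13 0; 0 0 1]

T1 = [2 0 0; 0 2 0; 0 0 1]
T2·T1 = [10/13 -24/13 0; 24/13 10/13 0; 0 0 1]
T3·…·T1 = [15/13 -36/13 0; 12/13 5/13 0; 0 0 1]
T4·…·T1 = [15/13 -36/13 0; -12/13 -5/13 0; 0 0 1]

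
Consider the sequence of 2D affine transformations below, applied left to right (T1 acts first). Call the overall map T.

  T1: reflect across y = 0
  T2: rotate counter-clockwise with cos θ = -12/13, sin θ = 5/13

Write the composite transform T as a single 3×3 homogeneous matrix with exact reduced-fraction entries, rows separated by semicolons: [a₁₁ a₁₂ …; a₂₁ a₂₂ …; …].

T1 = [1 0 0; 0 -1 0; 0 0 1]
T2·T1 = [-12/13 5/13 0; 5/13 12/13 0; 0 0 1]

T = [-12/13 5/13 0; 5/13 12/13 0; 0 0 1]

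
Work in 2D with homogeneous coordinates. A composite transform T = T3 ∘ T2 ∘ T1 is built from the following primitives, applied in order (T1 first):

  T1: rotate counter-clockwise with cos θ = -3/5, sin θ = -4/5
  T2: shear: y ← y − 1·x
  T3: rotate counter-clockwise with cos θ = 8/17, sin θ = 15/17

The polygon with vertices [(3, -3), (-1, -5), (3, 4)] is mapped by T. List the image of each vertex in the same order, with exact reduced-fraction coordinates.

T1 rotate counter-clockwise with cos θ = -3/5, sin θ = -4/5: (3, -3) → (-21/5, -3/5); (-1, -5) → (-17/5, 19/5); (3, 4) → (7/5, -24/5)
T2 shear: y ← y − 1·x: (-21/5, -3/5) → (-21/5, 18/5); (-17/5, 19/5) → (-17/5, 36/5); (7/5, -24/5) → (7/5, -31/5)
T3 rotate counter-clockwise with cos θ = 8/17, sin θ = 15/17: (-21/5, 18/5) → (-438/85, -171/85); (-17/5, 36/5) → (-676/85, 33/85); (7/5, -31/5) → (521/85, -143/85)

image vertices: (-438/85, -171/85), (-676/85, 33/85), (521/85, -143/85)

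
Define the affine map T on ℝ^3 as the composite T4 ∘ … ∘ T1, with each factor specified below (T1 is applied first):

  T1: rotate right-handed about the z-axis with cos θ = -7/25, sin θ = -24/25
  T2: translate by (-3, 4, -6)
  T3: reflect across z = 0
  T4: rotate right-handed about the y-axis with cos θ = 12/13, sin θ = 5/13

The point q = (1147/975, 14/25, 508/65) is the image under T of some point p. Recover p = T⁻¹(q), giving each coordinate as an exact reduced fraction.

T1 = [-7/25 24/25 0 0; -24/25 -7/25 0 0; 0 0 1 0; 0 0 0 1]
T2·T1 = [-7/25 24/25 0 -3; -24/25 -7/25 0 4; 0 0 1 -6; 0 0 0 1]
T3·…·T1 = [-7/25 24/25 0 -3; -24/25 -7/25 0 4; 0 0 -1 6; 0 0 0 1]
T4·…·T1 = [-84/325 288/325 -5/13 -6/13; -24/25 -7/25 0 4; 7/65 -24/65 -12/13 87/13; 0 0 0 1]
det M = -1; M⁻¹ = [-84/325 -24/25 7/65 3; 288/325 -7/25 -24/65 4; -5/13 0 -12/13 6; 0 0 0 1]
M⁻¹ · (1147/975, 14/25, 508/65)ᵀ = (3, 2, -5/3)ᵀ

p = (3, 2, -5/3)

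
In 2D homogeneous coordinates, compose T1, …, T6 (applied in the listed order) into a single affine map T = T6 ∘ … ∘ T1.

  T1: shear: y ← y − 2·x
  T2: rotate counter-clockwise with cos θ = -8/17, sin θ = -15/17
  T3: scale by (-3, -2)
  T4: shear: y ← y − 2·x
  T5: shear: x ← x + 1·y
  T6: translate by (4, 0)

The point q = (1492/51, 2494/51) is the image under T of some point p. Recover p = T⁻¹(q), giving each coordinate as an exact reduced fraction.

p = (-3, 4/3)

T1 = [1 0 0; -2 1 0; 0 0 1]
T2·T1 = [-38/17 15/17 0; 1/17 -8/17 0; 0 0 1]
T3·…·T1 = [114/17 -45/17 0; -2/17 16/17 0; 0 0 1]
T4·…·T1 = [114/17 -45/17 0; -230/17 106/17 0; 0 0 1]
T5·…·T1 = [-116/17 61/17 0; -230/17 106/17 0; 0 0 1]
T6·…·T1 = [-116/17 61/17 4; -230/17 106/17 0; 0 0 1]
det M = 6; M⁻¹ = [53/51 -61/102 -212/51; 115/51 -58/51 -460/51; 0 0 1]
M⁻¹ · (1492/51, 2494/51)ᵀ = (-3, 4/3)ᵀ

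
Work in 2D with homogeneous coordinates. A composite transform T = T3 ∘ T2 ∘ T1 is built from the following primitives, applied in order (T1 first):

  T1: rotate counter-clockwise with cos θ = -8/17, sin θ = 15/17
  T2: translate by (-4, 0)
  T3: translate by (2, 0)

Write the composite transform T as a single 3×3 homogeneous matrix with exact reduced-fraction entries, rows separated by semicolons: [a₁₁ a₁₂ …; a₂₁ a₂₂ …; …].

T1 = [-8/17 -15/17 0; 15/17 -8/17 0; 0 0 1]
T2·T1 = [-8/17 -15/17 -4; 15/17 -8/17 0; 0 0 1]
T3·…·T1 = [-8/17 -15/17 -2; 15/17 -8/17 0; 0 0 1]

T = [-8/17 -15/17 -2; 15/17 -8/17 0; 0 0 1]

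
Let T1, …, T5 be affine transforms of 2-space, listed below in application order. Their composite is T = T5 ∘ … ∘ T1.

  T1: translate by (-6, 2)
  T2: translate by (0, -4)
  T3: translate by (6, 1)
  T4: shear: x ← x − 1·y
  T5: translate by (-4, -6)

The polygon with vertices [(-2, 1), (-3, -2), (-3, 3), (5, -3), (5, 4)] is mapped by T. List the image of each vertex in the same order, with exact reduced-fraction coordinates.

T1 translate by (-6, 2): (-2, 1) → (-8, 3); (-3, -2) → (-9, 0); (-3, 3) → (-9, 5); (5, -3) → (-1, -1); (5, 4) → (-1, 6)
T2 translate by (0, -4): (-8, 3) → (-8, -1); (-9, 0) → (-9, -4); (-9, 5) → (-9, 1); (-1, -1) → (-1, -5); (-1, 6) → (-1, 2)
T3 translate by (6, 1): (-8, -1) → (-2, 0); (-9, -4) → (-3, -3); (-9, 1) → (-3, 2); (-1, -5) → (5, -4); (-1, 2) → (5, 3)
T4 shear: x ← x − 1·y: (-2, 0) → (-2, 0); (-3, -3) → (0, -3); (-3, 2) → (-5, 2); (5, -4) → (9, -4); (5, 3) → (2, 3)
T5 translate by (-4, -6): (-2, 0) → (-6, -6); (0, -3) → (-4, -9); (-5, 2) → (-9, -4); (9, -4) → (5, -10); (2, 3) → (-2, -3)

image vertices: (-6, -6), (-4, -9), (-9, -4), (5, -10), (-2, -3)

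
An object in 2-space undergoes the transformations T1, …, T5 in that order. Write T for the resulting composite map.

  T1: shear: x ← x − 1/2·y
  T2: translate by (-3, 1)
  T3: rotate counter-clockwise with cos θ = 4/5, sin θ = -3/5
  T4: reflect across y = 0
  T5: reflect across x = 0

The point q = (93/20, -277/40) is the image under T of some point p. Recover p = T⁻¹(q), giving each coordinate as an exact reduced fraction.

T1 = [1 -1/2 0; 0 1 0; 0 0 1]
T2·T1 = [1 -1/2 -3; 0 1 1; 0 0 1]
T3·…·T1 = [4/5 1/5 -9/5; -3/5 11/10 13/5; 0 0 1]
T4·…·T1 = [4/5 1/5 -9/5; 3/5 -11/10 -13/5; 0 0 1]
T5·…·T1 = [-4/5 -1/5 9/5; 3/5 -11/10 -13/5; 0 0 1]
det M = 1; M⁻¹ = [-11/10 1/5 5/2; -3/5 -4/5 -1; 0 0 1]
M⁻¹ · (93/20, -277/40)ᵀ = (-4, 7/4)ᵀ

p = (-4, 7/4)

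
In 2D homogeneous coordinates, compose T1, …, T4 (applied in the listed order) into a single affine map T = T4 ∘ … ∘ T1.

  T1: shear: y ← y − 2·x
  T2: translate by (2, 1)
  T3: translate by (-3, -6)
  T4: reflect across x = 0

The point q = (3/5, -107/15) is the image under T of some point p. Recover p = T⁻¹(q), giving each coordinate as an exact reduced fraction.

p = (2/5, -4/3)

T1 = [1 0 0; -2 1 0; 0 0 1]
T2·T1 = [1 0 2; -2 1 1; 0 0 1]
T3·…·T1 = [1 0 -1; -2 1 -5; 0 0 1]
T4·…·T1 = [-1 0 1; -2 1 -5; 0 0 1]
det M = -1; M⁻¹ = [-1 0 1; -2 1 7; 0 0 1]
M⁻¹ · (3/5, -107/15)ᵀ = (2/5, -4/3)ᵀ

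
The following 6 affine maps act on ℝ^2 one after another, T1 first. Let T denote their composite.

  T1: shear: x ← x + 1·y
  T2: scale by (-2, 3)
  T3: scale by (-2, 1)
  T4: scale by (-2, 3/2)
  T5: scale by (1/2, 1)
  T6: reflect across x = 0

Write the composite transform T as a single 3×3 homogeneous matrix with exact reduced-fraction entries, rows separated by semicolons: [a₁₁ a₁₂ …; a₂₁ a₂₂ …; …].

T = [4 4 0; 0 9/2 0; 0 0 1]

T1 = [1 1 0; 0 1 0; 0 0 1]
T2·T1 = [-2 -2 0; 0 3 0; 0 0 1]
T3·…·T1 = [4 4 0; 0 3 0; 0 0 1]
T4·…·T1 = [-8 -8 0; 0 9/2 0; 0 0 1]
T5·…·T1 = [-4 -4 0; 0 9/2 0; 0 0 1]
T6·…·T1 = [4 4 0; 0 9/2 0; 0 0 1]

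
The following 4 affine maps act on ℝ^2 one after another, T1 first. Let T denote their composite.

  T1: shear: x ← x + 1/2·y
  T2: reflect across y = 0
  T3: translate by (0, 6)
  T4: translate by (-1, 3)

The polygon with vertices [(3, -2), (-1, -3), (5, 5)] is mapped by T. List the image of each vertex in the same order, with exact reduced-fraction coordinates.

T1 shear: x ← x + 1/2·y: (3, -2) → (2, -2); (-1, -3) → (-5/2, -3); (5, 5) → (15/2, 5)
T2 reflect across y = 0: (2, -2) → (2, 2); (-5/2, -3) → (-5/2, 3); (15/2, 5) → (15/2, -5)
T3 translate by (0, 6): (2, 2) → (2, 8); (-5/2, 3) → (-5/2, 9); (15/2, -5) → (15/2, 1)
T4 translate by (-1, 3): (2, 8) → (1, 11); (-5/2, 9) → (-7/2, 12); (15/2, 1) → (13/2, 4)

image vertices: (1, 11), (-7/2, 12), (13/2, 4)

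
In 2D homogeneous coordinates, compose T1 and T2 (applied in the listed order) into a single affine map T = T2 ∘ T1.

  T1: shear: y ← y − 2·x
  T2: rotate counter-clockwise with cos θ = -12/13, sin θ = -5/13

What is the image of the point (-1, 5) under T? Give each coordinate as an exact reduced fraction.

T(p) = (47/13, -79/13)

T1 shear: y ← y − 2·x: (-1, 5) → (-1, 7)
T2 rotate counter-clockwise with cos θ = -12/13, sin θ = -5/13: (-1, 7) → (47/13, -79/13)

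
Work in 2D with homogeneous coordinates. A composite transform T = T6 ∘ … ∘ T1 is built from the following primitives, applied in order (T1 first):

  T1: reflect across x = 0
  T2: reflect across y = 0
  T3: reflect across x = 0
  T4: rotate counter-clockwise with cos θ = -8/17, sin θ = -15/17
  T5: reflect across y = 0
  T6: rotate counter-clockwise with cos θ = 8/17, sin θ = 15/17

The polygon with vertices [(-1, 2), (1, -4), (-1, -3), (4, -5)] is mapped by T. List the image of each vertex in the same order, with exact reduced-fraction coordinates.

image vertices: (1, -2), (-1, 4), (1, 3), (-4, 5)

T1 reflect across x = 0: (-1, 2) → (1, 2); (1, -4) → (-1, -4); (-1, -3) → (1, -3); (4, -5) → (-4, -5)
T2 reflect across y = 0: (1, 2) → (1, -2); (-1, -4) → (-1, 4); (1, -3) → (1, 3); (-4, -5) → (-4, 5)
T3 reflect across x = 0: (1, -2) → (-1, -2); (-1, 4) → (1, 4); (1, 3) → (-1, 3); (-4, 5) → (4, 5)
T4 rotate counter-clockwise with cos θ = -8/17, sin θ = -15/17: (-1, -2) → (-22/17, 31/17); (1, 4) → (52/17, -47/17); (-1, 3) → (53/17, -9/17); (4, 5) → (43/17, -100/17)
T5 reflect across y = 0: (-22/17, 31/17) → (-22/17, -31/17); (52/17, -47/17) → (52/17, 47/17); (53/17, -9/17) → (53/17, 9/17); (43/17, -100/17) → (43/17, 100/17)
T6 rotate counter-clockwise with cos θ = 8/17, sin θ = 15/17: (-22/17, -31/17) → (1, -2); (52/17, 47/17) → (-1, 4); (53/17, 9/17) → (1, 3); (43/17, 100/17) → (-4, 5)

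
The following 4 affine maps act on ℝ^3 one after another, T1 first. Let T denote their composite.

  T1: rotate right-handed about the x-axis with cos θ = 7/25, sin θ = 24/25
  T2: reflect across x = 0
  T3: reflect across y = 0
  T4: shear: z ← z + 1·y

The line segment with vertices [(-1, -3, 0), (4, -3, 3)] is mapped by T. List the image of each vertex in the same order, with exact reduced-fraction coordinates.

image vertices: (1, 21/25, -51/25), (-4, 93/25, 42/25)

T1 rotate right-handed about the x-axis with cos θ = 7/25, sin θ = 24/25: (-1, -3, 0) → (-1, -21/25, -72/25); (4, -3, 3) → (4, -93/25, -51/25)
T2 reflect across x = 0: (-1, -21/25, -72/25) → (1, -21/25, -72/25); (4, -93/25, -51/25) → (-4, -93/25, -51/25)
T3 reflect across y = 0: (1, -21/25, -72/25) → (1, 21/25, -72/25); (-4, -93/25, -51/25) → (-4, 93/25, -51/25)
T4 shear: z ← z + 1·y: (1, 21/25, -72/25) → (1, 21/25, -51/25); (-4, 93/25, -51/25) → (-4, 93/25, 42/25)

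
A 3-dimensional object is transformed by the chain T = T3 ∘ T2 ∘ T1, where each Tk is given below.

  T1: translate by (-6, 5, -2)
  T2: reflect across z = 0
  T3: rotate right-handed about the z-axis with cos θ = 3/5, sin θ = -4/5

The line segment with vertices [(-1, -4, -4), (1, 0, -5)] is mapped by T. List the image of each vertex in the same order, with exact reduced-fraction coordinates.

image vertices: (-17/5, 31/5, 6), (1, 7, 7)

T1 translate by (-6, 5, -2): (-1, -4, -4) → (-7, 1, -6); (1, 0, -5) → (-5, 5, -7)
T2 reflect across z = 0: (-7, 1, -6) → (-7, 1, 6); (-5, 5, -7) → (-5, 5, 7)
T3 rotate right-handed about the z-axis with cos θ = 3/5, sin θ = -4/5: (-7, 1, 6) → (-17/5, 31/5, 6); (-5, 5, 7) → (1, 7, 7)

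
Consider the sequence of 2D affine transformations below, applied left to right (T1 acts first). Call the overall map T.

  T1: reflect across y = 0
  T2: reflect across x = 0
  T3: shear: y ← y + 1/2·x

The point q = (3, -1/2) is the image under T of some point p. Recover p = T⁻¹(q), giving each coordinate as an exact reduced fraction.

T1 = [1 0 0; 0 -1 0; 0 0 1]
T2·T1 = [-1 0 0; 0 -1 0; 0 0 1]
T3·…·T1 = [-1 0 0; -1/2 -1 0; 0 0 1]
det M = 1; M⁻¹ = [-1 0 0; 1/2 -1 0; 0 0 1]
M⁻¹ · (3, -1/2)ᵀ = (-3, 2)ᵀ

p = (-3, 2)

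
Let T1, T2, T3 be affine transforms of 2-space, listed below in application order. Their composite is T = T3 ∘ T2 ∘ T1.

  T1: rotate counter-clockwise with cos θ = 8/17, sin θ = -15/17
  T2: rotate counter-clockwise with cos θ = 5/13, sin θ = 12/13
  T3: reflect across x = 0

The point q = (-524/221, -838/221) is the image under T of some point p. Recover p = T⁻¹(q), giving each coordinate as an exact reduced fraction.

T1 = [8/17 15/17 0; -15/17 8/17 0; 0 0 1]
T2·T1 = [220/221 -21/221 0; 21/221 220/221 0; 0 0 1]
T3·…·T1 = [-220/221 21/221 0; 21/221 220/221 0; 0 0 1]
det M = -1; M⁻¹ = [-220/221 21/221 0; 21/221 220/221 0; 0 0 1]
M⁻¹ · (-524/221, -838/221)ᵀ = (2, -4)ᵀ

p = (2, -4)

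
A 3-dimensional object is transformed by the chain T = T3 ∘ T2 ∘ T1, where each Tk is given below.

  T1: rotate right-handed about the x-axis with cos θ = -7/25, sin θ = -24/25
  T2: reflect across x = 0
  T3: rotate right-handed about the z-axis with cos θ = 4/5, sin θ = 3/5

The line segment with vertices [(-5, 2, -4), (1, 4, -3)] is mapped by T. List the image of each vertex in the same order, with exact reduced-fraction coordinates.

image vertices: (166/25, -13/25, -4/5), (8/5, -19/5, -3)

T1 rotate right-handed about the x-axis with cos θ = -7/25, sin θ = -24/25: (-5, 2, -4) → (-5, -22/5, -4/5); (1, 4, -3) → (1, -4, -3)
T2 reflect across x = 0: (-5, -22/5, -4/5) → (5, -22/5, -4/5); (1, -4, -3) → (-1, -4, -3)
T3 rotate right-handed about the z-axis with cos θ = 4/5, sin θ = 3/5: (5, -22/5, -4/5) → (166/25, -13/25, -4/5); (-1, -4, -3) → (8/5, -19/5, -3)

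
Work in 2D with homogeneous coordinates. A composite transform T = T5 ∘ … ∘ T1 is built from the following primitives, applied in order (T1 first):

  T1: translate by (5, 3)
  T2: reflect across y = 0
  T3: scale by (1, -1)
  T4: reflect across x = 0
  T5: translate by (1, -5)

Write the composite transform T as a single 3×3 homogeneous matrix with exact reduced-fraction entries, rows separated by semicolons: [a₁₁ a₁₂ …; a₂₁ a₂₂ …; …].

T = [-1 0 -4; 0 1 -2; 0 0 1]

T1 = [1 0 5; 0 1 3; 0 0 1]
T2·T1 = [1 0 5; 0 -1 -3; 0 0 1]
T3·…·T1 = [1 0 5; 0 1 3; 0 0 1]
T4·…·T1 = [-1 0 -5; 0 1 3; 0 0 1]
T5·…·T1 = [-1 0 -4; 0 1 -2; 0 0 1]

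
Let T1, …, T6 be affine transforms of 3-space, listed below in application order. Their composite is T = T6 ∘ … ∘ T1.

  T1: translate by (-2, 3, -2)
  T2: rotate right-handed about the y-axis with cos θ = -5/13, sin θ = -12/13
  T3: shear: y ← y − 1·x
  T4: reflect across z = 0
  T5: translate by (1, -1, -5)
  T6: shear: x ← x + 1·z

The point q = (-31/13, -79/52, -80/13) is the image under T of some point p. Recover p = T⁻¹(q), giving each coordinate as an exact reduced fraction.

p = (2, -3/4, -1)

T1 = [1 0 0 -2; 0 1 0 3; 0 0 1 -2; 0 0 0 1]
T2·T1 = [-5/13 0 -12/13 34/13; 0 1 0 3; 12/13 0 -5/13 -14/13; 0 0 0 1]
T3·…·T1 = [-5/13 0 -12/13 34/13; 5/13 1 12/13 5/13; 12/13 0 -5/13 -14/13; 0 0 0 1]
T4·…·T1 = [-5/13 0 -12/13 34/13; 5/13 1 12/13 5/13; -12/13 0 5/13 14/13; 0 0 0 1]
T5·…·T1 = [-5/13 0 -12/13 47/13; 5/13 1 12/13 -8/13; -12/13 0 5/13 -51/13; 0 0 0 1]
T6·…·T1 = [-17/13 0 -7/13 -4/13; 5/13 1 12/13 -8/13; -12/13 0 5/13 -51/13; 0 0 0 1]
det M = -1; M⁻¹ = [-5/13 0 -7/13 -29/13; 1 1 -1 -3; -12/13 0 17/13 63/13; 0 0 0 1]
M⁻¹ · (-31/13, -79/52, -80/13)ᵀ = (2, -3/4, -1)ᵀ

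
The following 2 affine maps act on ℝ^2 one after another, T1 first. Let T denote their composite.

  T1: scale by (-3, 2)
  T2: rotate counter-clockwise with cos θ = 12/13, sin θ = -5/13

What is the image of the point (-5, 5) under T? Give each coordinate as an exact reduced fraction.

T1 scale by (-3, 2): (-5, 5) → (15, 10)
T2 rotate counter-clockwise with cos θ = 12/13, sin θ = -5/13: (15, 10) → (230/13, 45/13)

T(p) = (230/13, 45/13)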